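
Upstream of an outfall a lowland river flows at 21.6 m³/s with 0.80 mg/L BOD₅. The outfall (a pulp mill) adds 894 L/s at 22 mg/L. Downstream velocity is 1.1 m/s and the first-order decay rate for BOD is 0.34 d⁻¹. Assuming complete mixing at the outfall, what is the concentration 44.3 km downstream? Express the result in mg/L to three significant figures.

1.40 mg/L

894 L/s = 0.894 m³/s.
After complete mixing, C₀ = (0.894·22 + 21.6·0.8) / 22.49 = 1.643 mg/L.
Travel time t = 4.43e+04 m / 1.1 m/s = 4.027e+04 s = 0.4661 d.
C = 1.643·exp(−0.34·0.4661) = 1.643·0.8534 = 1.402 mg/L.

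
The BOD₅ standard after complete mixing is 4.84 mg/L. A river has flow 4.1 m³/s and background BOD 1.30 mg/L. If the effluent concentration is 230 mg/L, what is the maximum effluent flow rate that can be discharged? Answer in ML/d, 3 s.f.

5.57 ML/d

Mass balance at complete mixing: C_std·(Q_w + Q_r) = Q_w·C_e + Q_r·C_b.
Rearranging, Q_w = Q_r·(C_std − C_b)/(C_e − C_std) = 4.1·(4.84 − 1.3) / (230 − 4.84) = 0.06446 m³/s.
= 5.569 ML/d.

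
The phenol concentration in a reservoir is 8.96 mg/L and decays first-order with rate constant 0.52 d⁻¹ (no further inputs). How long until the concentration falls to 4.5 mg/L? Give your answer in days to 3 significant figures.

t = ln(C₀/C)/k = ln(8.96/4.5)/0.52 = 0.6887/0.52 = 1.324 d.

1.32 d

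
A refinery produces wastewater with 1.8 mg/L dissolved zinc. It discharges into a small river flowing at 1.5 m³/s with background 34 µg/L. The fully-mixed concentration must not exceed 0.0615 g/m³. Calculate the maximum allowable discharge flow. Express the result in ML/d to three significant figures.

2.05 ML/d

34 µg/L = 0.034 mg/L.
Mass balance at complete mixing: C_std·(Q_w + Q_r) = Q_w·C_e + Q_r·C_b.
Rearranging, Q_w = Q_r·(C_std − C_b)/(C_e − C_std) = 1.5·(0.0615 − 0.034) / (1.8 − 0.0615) = 0.02373 m³/s.
= 2.05 ML/d.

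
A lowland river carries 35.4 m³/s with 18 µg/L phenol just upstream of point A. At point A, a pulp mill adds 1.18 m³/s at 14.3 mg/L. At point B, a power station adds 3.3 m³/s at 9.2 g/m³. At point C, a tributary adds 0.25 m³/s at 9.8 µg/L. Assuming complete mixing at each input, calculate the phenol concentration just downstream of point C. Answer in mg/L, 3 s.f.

18 µg/L = 0.018 mg/L.
After input A: C = (35.4·0.018 + 1.18·14.3) / 36.58 = 0.4787 mg/L.
After input B: C = (36.58·0.4787 + 3.3·9.2) / 39.88 = 1.2 mg/L.
9.8 µg/L = 0.0098 mg/L.
After input C: C = (39.88·1.2 + 0.25·0.0098) / 40.13 = 1.193 mg/L.

1.19 mg/L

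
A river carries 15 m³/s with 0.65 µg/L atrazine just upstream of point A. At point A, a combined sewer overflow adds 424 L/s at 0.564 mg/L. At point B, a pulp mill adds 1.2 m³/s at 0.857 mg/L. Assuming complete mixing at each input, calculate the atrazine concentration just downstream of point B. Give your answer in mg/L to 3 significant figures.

0.65 µg/L = 0.00065 mg/L.
424 L/s = 0.424 m³/s.
After input A: C = (15·0.00065 + 0.424·0.564) / 15.42 = 0.01614 mg/L.
After input B: C = (15.42·0.01614 + 1.2·0.857) / 16.62 = 0.07683 mg/L.

0.0768 mg/L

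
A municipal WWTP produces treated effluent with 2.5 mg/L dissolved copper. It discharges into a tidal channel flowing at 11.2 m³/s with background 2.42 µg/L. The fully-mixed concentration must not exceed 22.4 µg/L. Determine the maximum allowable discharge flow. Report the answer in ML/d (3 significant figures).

2.42 µg/L = 0.00242 mg/L.
22.4 µg/L = 0.0224 mg/L.
Mass balance at complete mixing: C_std·(Q_w + Q_r) = Q_w·C_e + Q_r·C_b.
Rearranging, Q_w = Q_r·(C_std − C_b)/(C_e − C_std) = 11.2·(0.0224 − 0.00242) / (2.5 − 0.0224) = 0.09032 m³/s.
= 7.804 ML/d.

7.80 ML/d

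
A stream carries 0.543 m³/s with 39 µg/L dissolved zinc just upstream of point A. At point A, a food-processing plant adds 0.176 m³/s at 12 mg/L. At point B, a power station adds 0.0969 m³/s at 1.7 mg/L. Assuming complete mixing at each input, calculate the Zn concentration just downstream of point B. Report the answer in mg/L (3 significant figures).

2.82 mg/L

39 µg/L = 0.039 mg/L.
After input A: C = (0.543·0.039 + 0.176·12) / 0.719 = 2.967 mg/L.
After input B: C = (0.719·2.967 + 0.0969·1.7) / 0.8159 = 2.816 mg/L.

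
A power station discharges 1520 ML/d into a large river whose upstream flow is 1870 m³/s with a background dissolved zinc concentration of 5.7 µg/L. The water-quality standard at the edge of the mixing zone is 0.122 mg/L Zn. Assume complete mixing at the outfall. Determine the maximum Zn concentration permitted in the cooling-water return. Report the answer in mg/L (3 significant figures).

12.5 mg/L

1520 ML/d = 17.59 m³/s.
5.7 µg/L = 0.0057 mg/L.
Mass balance: 0.122·1888 = 17.59·Cₑ + 1870·0.0057.
Cₑ = (230.3 − 10.66) / 17.59 = 12.48 mg/L.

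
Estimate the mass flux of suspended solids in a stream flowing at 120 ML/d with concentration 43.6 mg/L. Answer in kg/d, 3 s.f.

5230 kg/d

120 ML/d = 1.389 m³/s.
Mass flux = Q·C = 1.389 m³/s × 43.6 g/m³ = 60.56 g/s.
= 60.56 g/s × 86.4 = 5232 kg/d.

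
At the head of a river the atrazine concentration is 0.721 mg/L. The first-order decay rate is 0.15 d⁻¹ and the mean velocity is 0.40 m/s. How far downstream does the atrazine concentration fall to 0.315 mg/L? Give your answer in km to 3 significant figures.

191 km

From C = C₀·e^(−kt), t = ln(C₀/C)/k = ln(0.721/0.315)/0.15 = 0.8281/0.15 = 5.52 d.
Distance = v·t = 0.40 m/s × 4.77e+05 s = 1.908e+05 m = 190.8 km.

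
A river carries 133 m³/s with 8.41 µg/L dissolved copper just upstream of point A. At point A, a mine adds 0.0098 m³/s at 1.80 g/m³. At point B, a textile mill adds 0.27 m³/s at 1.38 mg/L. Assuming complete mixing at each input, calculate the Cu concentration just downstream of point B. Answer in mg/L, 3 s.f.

8.41 µg/L = 0.00841 mg/L.
After input A: C = (133·0.00841 + 0.0098·1.8) / 133 = 0.008542 mg/L.
After input B: C = (133·0.008542 + 0.27·1.38) / 133.3 = 0.01132 mg/L.

0.0113 mg/L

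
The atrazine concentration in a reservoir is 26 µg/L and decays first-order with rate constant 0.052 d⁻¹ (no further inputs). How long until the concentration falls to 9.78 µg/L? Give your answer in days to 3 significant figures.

18.8 d

t = ln(C₀/C)/k = ln(26/9.78)/0.052 = 0.9778/0.052 = 18.8 d.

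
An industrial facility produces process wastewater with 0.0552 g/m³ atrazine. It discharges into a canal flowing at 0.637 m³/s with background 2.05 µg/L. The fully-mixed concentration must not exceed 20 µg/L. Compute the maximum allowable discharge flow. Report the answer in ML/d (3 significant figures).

28.1 ML/d

2.05 µg/L = 0.00205 mg/L.
20 µg/L = 0.02 mg/L.
Mass balance at complete mixing: C_std·(Q_w + Q_r) = Q_w·C_e + Q_r·C_b.
Rearranging, Q_w = Q_r·(C_std − C_b)/(C_e − C_std) = 0.637·(0.02 − 0.00205) / (0.0552 − 0.02) = 0.3248 m³/s.
= 28.07 ML/d.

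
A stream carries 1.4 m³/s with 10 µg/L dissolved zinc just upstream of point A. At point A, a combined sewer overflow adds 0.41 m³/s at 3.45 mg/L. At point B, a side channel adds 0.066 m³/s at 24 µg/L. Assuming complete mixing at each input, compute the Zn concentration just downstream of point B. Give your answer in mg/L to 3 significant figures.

0.762 mg/L

10 µg/L = 0.01 mg/L.
After input A: C = (1.4·0.01 + 0.41·3.45) / 1.81 = 0.7892 mg/L.
24 µg/L = 0.024 mg/L.
After input B: C = (1.81·0.7892 + 0.066·0.024) / 1.876 = 0.7623 mg/L.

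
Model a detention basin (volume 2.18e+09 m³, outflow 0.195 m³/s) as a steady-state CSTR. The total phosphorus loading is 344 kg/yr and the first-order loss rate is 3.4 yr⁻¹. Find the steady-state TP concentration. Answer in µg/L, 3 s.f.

0.0464 µg/L

Outflow Q = 0.195 m³/s × 3.156e+07 s/yr = 6.154e+06 m³/yr.
Steady-state CSTR mass balance: W = Q·C + k·V·C, so C = W/(Q + kV).
Q + kV = 6.154e+06 + 3.4·2.18e+09 = 7.418e+09 m³/yr.
C = 344/7.418e+09 = 4.637e-08 kg/m³ = 4.637e-05 mg/L = 0.04637 µg/L.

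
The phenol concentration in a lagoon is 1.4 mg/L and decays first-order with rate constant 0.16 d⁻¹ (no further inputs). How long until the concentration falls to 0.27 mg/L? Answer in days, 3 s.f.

10.3 d

t = ln(C₀/C)/k = ln(1.4/0.27)/0.16 = 1.646/0.16 = 10.29 d.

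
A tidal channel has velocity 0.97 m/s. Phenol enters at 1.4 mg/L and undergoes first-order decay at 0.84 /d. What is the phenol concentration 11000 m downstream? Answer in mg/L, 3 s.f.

Travel time t = 11000 m / 0.97 m/s = 1.1e+04/0.97 = 1.134e+04 s = 0.1313 d.
First-order decay: C = 1.4·exp(−0.84·0.1313) = 1.4·0.8956 = 1.254 mg/L.

1.25 mg/L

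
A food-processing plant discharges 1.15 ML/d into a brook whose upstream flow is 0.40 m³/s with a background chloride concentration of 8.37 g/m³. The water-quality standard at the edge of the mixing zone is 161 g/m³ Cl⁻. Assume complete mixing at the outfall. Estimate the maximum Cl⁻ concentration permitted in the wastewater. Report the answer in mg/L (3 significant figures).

1.15 ML/d = 0.01331 m³/s.
Mass balance: 161·0.4133 = 0.01331·Cₑ + 0.4·8.37.
Cₑ = (66.54 − 3.348) / 0.01331 = 4748 mg/L.

4750 mg/L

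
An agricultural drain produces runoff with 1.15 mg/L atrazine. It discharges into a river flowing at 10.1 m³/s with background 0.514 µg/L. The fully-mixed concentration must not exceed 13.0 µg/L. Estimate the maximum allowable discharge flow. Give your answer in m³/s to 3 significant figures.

0.514 µg/L = 0.000514 mg/L.
13.0 µg/L = 0.013 mg/L.
Mass balance at complete mixing: C_std·(Q_w + Q_r) = Q_w·C_e + Q_r·C_b.
Rearranging, Q_w = Q_r·(C_std − C_b)/(C_e − C_std) = 10.1·(0.013 − 0.000514) / (1.15 − 0.013) = 0.1109 m³/s.

0.111 m³/s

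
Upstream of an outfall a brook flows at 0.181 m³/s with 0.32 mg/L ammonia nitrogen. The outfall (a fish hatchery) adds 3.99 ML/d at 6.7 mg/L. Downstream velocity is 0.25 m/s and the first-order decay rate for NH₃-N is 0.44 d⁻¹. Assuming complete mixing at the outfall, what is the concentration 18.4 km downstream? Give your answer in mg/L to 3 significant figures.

3.99 ML/d = 0.04618 m³/s.
After complete mixing, C₀ = (0.04618·6.7 + 0.181·0.32) / 0.2272 = 1.617 mg/L.
Travel time t = 1.84e+04 m / 0.25 m/s = 7.36e+04 s = 0.8519 d.
C = 1.617·exp(−0.44·0.8519) = 1.617·0.6874 = 1.111 mg/L.

1.11 mg/L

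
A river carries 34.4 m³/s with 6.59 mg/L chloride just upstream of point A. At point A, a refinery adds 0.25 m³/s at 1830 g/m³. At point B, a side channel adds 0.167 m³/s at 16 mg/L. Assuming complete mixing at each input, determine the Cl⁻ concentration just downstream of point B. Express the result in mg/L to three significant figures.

19.7 mg/L

After input A: C = (34.4·6.59 + 0.25·1830) / 34.65 = 19.75 mg/L.
After input B: C = (34.65·19.75 + 0.167·16) / 34.82 = 19.73 mg/L.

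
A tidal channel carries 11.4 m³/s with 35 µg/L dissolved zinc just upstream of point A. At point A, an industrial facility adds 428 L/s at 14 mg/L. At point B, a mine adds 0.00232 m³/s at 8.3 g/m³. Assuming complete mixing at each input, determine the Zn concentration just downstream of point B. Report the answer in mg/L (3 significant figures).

0.542 mg/L

35 µg/L = 0.035 mg/L.
428 L/s = 0.428 m³/s.
After input A: C = (11.4·0.035 + 0.428·14) / 11.83 = 0.5403 mg/L.
After input B: C = (11.83·0.5403 + 0.00232·8.3) / 11.83 = 0.5418 mg/L.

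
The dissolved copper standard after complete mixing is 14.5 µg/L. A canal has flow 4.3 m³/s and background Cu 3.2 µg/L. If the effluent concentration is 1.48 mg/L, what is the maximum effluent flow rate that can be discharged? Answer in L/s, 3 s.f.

3.2 µg/L = 0.0032 mg/L.
14.5 µg/L = 0.0145 mg/L.
Mass balance at complete mixing: C_std·(Q_w + Q_r) = Q_w·C_e + Q_r·C_b.
Rearranging, Q_w = Q_r·(C_std − C_b)/(C_e − C_std) = 4.3·(0.0145 − 0.0032) / (1.48 − 0.0145) = 0.03316 m³/s.
= 33.16 L/s.

33.2 L/s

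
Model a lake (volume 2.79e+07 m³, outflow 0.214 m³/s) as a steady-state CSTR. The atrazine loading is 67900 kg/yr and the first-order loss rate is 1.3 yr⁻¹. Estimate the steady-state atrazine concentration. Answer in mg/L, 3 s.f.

1.58 mg/L

Outflow Q = 0.214 m³/s × 3.156e+07 s/yr = 6.753e+06 m³/yr.
Steady-state CSTR mass balance: W = Q·C + k·V·C, so C = W/(Q + kV).
Q + kV = 6.753e+06 + 1.3·2.79e+07 = 4.302e+07 m³/yr.
C = 67900/4.302e+07 = 0.001578 kg/m³ = 1.578 mg/L.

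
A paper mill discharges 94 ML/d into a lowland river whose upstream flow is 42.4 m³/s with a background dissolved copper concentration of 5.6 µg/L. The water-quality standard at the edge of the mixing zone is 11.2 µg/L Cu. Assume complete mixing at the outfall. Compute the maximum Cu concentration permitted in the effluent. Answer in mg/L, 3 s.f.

0.229 mg/L

94 ML/d = 1.088 m³/s.
5.6 µg/L = 0.0056 mg/L.
11.2 µg/L = 0.0112 mg/L.
Mass balance: 0.0112·43.49 = 1.088·Cₑ + 42.4·0.0056.
Cₑ = (0.4871 − 0.2374) / 1.088 = 0.2294 mg/L.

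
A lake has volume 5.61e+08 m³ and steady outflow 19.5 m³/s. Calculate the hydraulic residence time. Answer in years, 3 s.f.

0.912 yr

Q = 19.5 m³/s × 3.156e+07 s/yr = 6.154e+08 m³/yr.
Hydraulic residence time τ = V/Q = 5.61e+08/6.154e+08 = 0.9116 yr.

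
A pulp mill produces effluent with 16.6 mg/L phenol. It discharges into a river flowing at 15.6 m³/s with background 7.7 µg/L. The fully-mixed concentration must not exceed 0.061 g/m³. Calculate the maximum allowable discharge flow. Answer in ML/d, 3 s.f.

7.7 µg/L = 0.0077 mg/L.
Mass balance at complete mixing: C_std·(Q_w + Q_r) = Q_w·C_e + Q_r·C_b.
Rearranging, Q_w = Q_r·(C_std − C_b)/(C_e − C_std) = 15.6·(0.061 − 0.0077) / (16.6 − 0.061) = 0.05027 m³/s.
= 4.344 ML/d.

4.34 ML/d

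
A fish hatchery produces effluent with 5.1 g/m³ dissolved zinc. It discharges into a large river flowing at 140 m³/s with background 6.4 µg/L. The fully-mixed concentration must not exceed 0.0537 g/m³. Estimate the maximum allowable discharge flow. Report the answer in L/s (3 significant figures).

1310 L/s

6.4 µg/L = 0.0064 mg/L.
Mass balance at complete mixing: C_std·(Q_w + Q_r) = Q_w·C_e + Q_r·C_b.
Rearranging, Q_w = Q_r·(C_std − C_b)/(C_e − C_std) = 140·(0.0537 − 0.0064) / (5.1 − 0.0537) = 1.312 m³/s.
= 1312 L/s.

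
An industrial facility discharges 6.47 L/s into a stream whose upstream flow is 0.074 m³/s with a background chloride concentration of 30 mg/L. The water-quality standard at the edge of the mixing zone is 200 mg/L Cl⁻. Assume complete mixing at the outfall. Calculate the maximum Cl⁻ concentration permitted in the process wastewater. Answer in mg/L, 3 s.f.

6.47 L/s = 0.00647 m³/s.
Mass balance: 200·0.08047 = 0.00647·Cₑ + 0.074·30.
Cₑ = (16.09 − 2.22) / 0.00647 = 2144 mg/L.

2140 mg/L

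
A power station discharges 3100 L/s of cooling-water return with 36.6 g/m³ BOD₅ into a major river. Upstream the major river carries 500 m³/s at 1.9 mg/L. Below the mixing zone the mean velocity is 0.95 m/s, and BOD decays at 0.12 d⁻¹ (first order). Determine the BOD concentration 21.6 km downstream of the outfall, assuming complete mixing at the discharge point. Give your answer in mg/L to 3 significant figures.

2.05 mg/L

3100 L/s = 3.1 m³/s.
After complete mixing, C₀ = (3.1·36.6 + 500·1.9) / 503.1 = 2.114 mg/L.
Travel time t = 2.16e+04 m / 0.95 m/s = 2.274e+04 s = 0.2632 d.
C = 2.114·exp(−0.12·0.2632) = 2.114·0.9689 = 2.048 mg/L.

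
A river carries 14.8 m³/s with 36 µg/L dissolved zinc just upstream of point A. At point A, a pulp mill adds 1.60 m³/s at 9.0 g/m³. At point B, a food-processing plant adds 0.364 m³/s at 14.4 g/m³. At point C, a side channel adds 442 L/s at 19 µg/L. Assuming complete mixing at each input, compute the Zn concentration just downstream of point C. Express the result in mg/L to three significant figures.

1.17 mg/L

36 µg/L = 0.036 mg/L.
After input A: C = (14.8·0.036 + 1.6·9) / 16.4 = 0.9105 mg/L.
After input B: C = (16.4·0.9105 + 0.364·14.4) / 16.76 = 1.203 mg/L.
442 L/s = 0.442 m³/s.
19 µg/L = 0.019 mg/L.
After input C: C = (16.76·1.203 + 0.442·0.019) / 17.21 = 1.173 mg/L.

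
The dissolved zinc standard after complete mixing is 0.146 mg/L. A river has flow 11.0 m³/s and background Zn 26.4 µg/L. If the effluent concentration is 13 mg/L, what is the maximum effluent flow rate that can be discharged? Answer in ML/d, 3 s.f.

8.84 ML/d

26.4 µg/L = 0.0264 mg/L.
Mass balance at complete mixing: C_std·(Q_w + Q_r) = Q_w·C_e + Q_r·C_b.
Rearranging, Q_w = Q_r·(C_std − C_b)/(C_e − C_std) = 11.0·(0.146 − 0.0264) / (13 − 0.146) = 0.1023 m³/s.
= 8.843 ML/d.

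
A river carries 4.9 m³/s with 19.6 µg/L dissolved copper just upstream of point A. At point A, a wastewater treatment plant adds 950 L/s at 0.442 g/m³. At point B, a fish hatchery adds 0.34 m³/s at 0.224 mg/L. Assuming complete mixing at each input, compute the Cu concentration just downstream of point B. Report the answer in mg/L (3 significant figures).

19.6 µg/L = 0.0196 mg/L.
950 L/s = 0.95 m³/s.
After input A: C = (4.9·0.0196 + 0.95·0.442) / 5.85 = 0.08819 mg/L.
After input B: C = (5.85·0.08819 + 0.34·0.224) / 6.19 = 0.09565 mg/L.

0.0957 mg/L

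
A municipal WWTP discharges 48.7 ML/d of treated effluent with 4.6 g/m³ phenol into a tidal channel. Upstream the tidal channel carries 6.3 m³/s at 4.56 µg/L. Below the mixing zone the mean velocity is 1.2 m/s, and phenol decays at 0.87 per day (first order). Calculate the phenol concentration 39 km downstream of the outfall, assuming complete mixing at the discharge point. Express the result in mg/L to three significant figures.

48.7 ML/d = 0.5637 m³/s.
4.56 µg/L = 0.00456 mg/L.
After complete mixing, C₀ = (0.5637·4.6 + 6.3·0.00456) / 6.864 = 0.3819 mg/L.
Travel time t = 3.9e+04 m / 1.2 m/s = 3.25e+04 s = 0.3762 d.
C = 0.3819·exp(−0.87·0.3762) = 0.3819·0.7209 = 0.2753 mg/L.

0.275 mg/L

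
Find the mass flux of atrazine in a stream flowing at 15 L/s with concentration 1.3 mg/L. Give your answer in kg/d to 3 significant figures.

15 L/s = 0.015 m³/s.
Mass flux = Q·C = 0.015 m³/s × 1.3 g/m³ = 0.0195 g/s.
= 0.0195 g/s × 86.4 = 1.685 kg/d.

1.68 kg/d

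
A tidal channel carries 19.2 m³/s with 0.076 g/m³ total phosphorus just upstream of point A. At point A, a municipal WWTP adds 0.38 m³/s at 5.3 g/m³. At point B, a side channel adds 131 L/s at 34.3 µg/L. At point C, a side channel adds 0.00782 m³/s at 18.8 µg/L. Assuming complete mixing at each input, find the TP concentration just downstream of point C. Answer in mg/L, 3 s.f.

After input A: C = (19.2·0.076 + 0.38·5.3) / 19.58 = 0.1774 mg/L.
131 L/s = 0.131 m³/s.
34.3 µg/L = 0.0343 mg/L.
After input B: C = (19.58·0.1774 + 0.131·0.0343) / 19.71 = 0.1764 mg/L.
18.8 µg/L = 0.0188 mg/L.
After input C: C = (19.71·0.1764 + 0.00782·0.0188) / 19.72 = 0.1764 mg/L.

0.176 mg/L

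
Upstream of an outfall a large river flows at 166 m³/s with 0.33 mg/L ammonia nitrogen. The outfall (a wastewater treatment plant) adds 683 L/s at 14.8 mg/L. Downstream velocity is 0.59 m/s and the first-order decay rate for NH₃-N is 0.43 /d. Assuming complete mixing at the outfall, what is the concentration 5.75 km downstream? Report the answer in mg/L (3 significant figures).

683 L/s = 0.683 m³/s.
After complete mixing, C₀ = (0.683·14.8 + 166·0.33) / 166.7 = 0.3893 mg/L.
Travel time t = 5750 m / 0.59 m/s = 9746 s = 0.1128 d.
C = 0.3893·exp(−0.43·0.1128) = 0.3893·0.9527 = 0.3709 mg/L.

0.371 mg/L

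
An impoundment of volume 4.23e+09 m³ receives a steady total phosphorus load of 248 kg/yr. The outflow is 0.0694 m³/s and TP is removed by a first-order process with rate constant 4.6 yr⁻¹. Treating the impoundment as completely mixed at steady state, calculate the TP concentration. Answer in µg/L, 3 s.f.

0.0127 µg/L

Outflow Q = 0.0694 m³/s × 3.156e+07 s/yr = 2.19e+06 m³/yr.
Steady-state CSTR mass balance: W = Q·C + k·V·C, so C = W/(Q + kV).
Q + kV = 2.19e+06 + 4.6·4.23e+09 = 1.946e+10 m³/yr.
C = 248/1.946e+10 = 1.274e-08 kg/m³ = 1.274e-05 mg/L = 0.01274 µg/L.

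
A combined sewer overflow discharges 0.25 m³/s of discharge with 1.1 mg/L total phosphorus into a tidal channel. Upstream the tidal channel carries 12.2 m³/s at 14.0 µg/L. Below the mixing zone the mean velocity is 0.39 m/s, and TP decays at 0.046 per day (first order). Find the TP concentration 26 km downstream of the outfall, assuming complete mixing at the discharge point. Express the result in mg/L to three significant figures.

0.0346 mg/L

14.0 µg/L = 0.014 mg/L.
After complete mixing, C₀ = (0.25·1.1 + 12.2·0.014) / 12.45 = 0.03581 mg/L.
Travel time t = 2.6e+04 m / 0.39 m/s = 6.667e+04 s = 0.7716 d.
C = 0.03581·exp(−0.046·0.7716) = 0.03581·0.9651 = 0.03456 mg/L.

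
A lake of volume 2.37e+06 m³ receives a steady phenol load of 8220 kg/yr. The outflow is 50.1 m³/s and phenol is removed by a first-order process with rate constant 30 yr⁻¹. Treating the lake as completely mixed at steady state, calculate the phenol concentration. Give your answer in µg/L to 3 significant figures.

4.98 µg/L

Outflow Q = 50.1 m³/s × 3.156e+07 s/yr = 1.581e+09 m³/yr.
Steady-state CSTR mass balance: W = Q·C + k·V·C, so C = W/(Q + kV).
Q + kV = 1.581e+09 + 30·2.37e+06 = 1.652e+09 m³/yr.
C = 8220/1.652e+09 = 4.975e-06 kg/m³ = 0.004975 mg/L = 4.975 µg/L.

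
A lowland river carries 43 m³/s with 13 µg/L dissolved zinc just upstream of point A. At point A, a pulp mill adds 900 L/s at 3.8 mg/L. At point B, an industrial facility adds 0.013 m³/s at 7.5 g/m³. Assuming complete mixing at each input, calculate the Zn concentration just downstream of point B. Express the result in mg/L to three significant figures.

0.0928 mg/L

13 µg/L = 0.013 mg/L.
900 L/s = 0.9 m³/s.
After input A: C = (43·0.013 + 0.9·3.8) / 43.9 = 0.09064 mg/L.
After input B: C = (43.9·0.09064 + 0.013·7.5) / 43.91 = 0.09283 mg/L.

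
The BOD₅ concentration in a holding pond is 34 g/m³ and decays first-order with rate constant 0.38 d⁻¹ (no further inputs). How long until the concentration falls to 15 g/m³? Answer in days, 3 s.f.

t = ln(C₀/C)/k = ln(34/15)/0.38 = 0.8183/0.38 = 2.153 d.

2.15 d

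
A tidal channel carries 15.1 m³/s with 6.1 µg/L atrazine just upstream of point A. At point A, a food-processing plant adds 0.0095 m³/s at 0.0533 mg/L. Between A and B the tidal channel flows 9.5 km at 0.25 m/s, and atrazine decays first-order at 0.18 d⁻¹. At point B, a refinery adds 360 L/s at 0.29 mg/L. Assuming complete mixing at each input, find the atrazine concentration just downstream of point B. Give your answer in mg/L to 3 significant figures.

0.0123 mg/L

6.1 µg/L = 0.0061 mg/L.
After input A: C = (15.1·0.0061 + 0.0095·0.0533) / 15.11 = 0.00613 mg/L.
Over the 9.5 km reach to input B (t = 3.8e+04 s = 0.4398 d), decay gives C = 0.00613·exp(−0.18·0.4398) = 0.005663 mg/L.
360 L/s = 0.36 m³/s.
After input B: C = (15.11·0.005663 + 0.36·0.29) / 15.47 = 0.01228 mg/L.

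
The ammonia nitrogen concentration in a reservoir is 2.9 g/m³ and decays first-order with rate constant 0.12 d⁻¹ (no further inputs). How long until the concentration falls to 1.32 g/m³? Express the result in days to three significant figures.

t = ln(C₀/C)/k = ln(2.9/1.32)/0.12 = 0.7871/0.12 = 6.559 d.

6.56 d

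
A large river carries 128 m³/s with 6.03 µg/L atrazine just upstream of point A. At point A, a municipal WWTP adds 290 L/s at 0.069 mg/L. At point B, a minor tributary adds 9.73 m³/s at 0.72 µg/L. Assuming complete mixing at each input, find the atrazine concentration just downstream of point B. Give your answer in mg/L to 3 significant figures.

6.03 µg/L = 0.00603 mg/L.
290 L/s = 0.29 m³/s.
After input A: C = (128·0.00603 + 0.29·0.069) / 128.3 = 0.006172 mg/L.
0.72 µg/L = 0.00072 mg/L.
After input B: C = (128.3·0.006172 + 9.73·0.00072) / 138 = 0.005788 mg/L.

0.00579 mg/L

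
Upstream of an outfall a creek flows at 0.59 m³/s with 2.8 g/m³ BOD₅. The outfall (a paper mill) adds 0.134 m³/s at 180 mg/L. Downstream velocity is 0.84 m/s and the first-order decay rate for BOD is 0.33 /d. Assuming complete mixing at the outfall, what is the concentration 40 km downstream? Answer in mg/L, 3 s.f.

After complete mixing, C₀ = (0.134·180 + 0.59·2.8) / 0.724 = 35.6 mg/L.
Travel time t = 4e+04 m / 0.84 m/s = 4.762e+04 s = 0.5511 d.
C = 35.6·exp(−0.33·0.5511) = 35.6·0.8337 = 29.68 mg/L.

29.7 mg/L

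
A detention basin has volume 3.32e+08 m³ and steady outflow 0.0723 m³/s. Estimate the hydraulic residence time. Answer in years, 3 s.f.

Q = 0.0723 m³/s × 3.156e+07 s/yr = 2.282e+06 m³/yr.
Hydraulic residence time τ = V/Q = 3.32e+08/2.282e+06 = 145.5 yr.

146 yr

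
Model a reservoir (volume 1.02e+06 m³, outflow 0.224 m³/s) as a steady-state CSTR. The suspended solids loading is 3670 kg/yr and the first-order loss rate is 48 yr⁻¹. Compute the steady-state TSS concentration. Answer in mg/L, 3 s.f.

0.0655 mg/L

Outflow Q = 0.224 m³/s × 3.156e+07 s/yr = 7.069e+06 m³/yr.
Steady-state CSTR mass balance: W = Q·C + k·V·C, so C = W/(Q + kV).
Q + kV = 7.069e+06 + 48·1.02e+06 = 5.603e+07 m³/yr.
C = 3670/5.603e+07 = 6.55e-05 kg/m³ = 0.0655 mg/L.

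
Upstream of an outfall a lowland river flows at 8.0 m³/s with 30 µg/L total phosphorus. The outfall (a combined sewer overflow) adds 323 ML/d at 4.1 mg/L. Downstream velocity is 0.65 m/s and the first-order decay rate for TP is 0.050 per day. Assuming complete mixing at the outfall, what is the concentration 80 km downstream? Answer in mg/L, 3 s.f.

1.24 mg/L

323 ML/d = 3.738 m³/s.
30 µg/L = 0.03 mg/L.
After complete mixing, C₀ = (3.738·4.1 + 8·0.03) / 11.74 = 1.326 mg/L.
Travel time t = 8e+04 m / 0.65 m/s = 1.231e+05 s = 1.425 d.
C = 1.326·exp(−0.050·1.425) = 1.326·0.9313 = 1.235 mg/L.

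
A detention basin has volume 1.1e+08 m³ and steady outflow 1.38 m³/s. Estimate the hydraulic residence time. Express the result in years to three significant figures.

2.53 yr

Q = 1.38 m³/s × 3.156e+07 s/yr = 4.355e+07 m³/yr.
Hydraulic residence time τ = V/Q = 1.1e+08/4.355e+07 = 2.526 yr.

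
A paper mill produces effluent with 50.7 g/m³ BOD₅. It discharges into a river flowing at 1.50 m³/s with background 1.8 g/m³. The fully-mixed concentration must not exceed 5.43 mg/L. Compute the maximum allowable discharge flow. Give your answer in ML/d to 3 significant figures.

10.4 ML/d

Mass balance at complete mixing: C_std·(Q_w + Q_r) = Q_w·C_e + Q_r·C_b.
Rearranging, Q_w = Q_r·(C_std − C_b)/(C_e − C_std) = 1.50·(5.43 − 1.8) / (50.7 − 5.43) = 0.1203 m³/s.
= 10.39 ML/d.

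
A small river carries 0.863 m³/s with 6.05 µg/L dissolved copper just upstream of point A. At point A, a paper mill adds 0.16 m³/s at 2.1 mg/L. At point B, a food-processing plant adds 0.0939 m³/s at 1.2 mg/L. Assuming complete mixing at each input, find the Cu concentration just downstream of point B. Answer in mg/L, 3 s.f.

0.406 mg/L

6.05 µg/L = 0.00605 mg/L.
After input A: C = (0.863·0.00605 + 0.16·2.1) / 1.023 = 0.3335 mg/L.
After input B: C = (1.023·0.3335 + 0.0939·1.2) / 1.117 = 0.4064 mg/L.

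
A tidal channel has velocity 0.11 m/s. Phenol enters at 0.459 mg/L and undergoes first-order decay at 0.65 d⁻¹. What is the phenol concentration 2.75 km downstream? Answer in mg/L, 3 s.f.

0.380 mg/L

Travel time t = 2.75 km / 0.11 m/s = 2750/0.11 = 2.5e+04 s = 0.2894 d.
First-order decay: C = 0.459·exp(−0.65·0.2894) = 0.459·0.8285 = 0.3803 mg/L.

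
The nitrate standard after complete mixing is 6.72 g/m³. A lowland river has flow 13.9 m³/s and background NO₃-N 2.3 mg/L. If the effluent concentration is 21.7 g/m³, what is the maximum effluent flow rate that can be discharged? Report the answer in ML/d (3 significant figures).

Mass balance at complete mixing: C_std·(Q_w + Q_r) = Q_w·C_e + Q_r·C_b.
Rearranging, Q_w = Q_r·(C_std − C_b)/(C_e − C_std) = 13.9·(6.72 − 2.3) / (21.7 − 6.72) = 4.101 m³/s.
= 354.4 ML/d.

354 ML/d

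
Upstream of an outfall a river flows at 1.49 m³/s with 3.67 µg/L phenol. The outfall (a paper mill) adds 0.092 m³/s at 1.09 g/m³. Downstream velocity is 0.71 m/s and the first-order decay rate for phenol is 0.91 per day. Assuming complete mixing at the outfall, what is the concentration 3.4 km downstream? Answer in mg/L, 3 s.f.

3.67 µg/L = 0.00367 mg/L.
After complete mixing, C₀ = (0.092·1.09 + 1.49·0.00367) / 1.582 = 0.06684 mg/L.
Travel time t = 3400 m / 0.71 m/s = 4789 s = 0.05543 d.
C = 0.06684·exp(−0.91·0.05543) = 0.06684·0.9508 = 0.06356 mg/L.

0.0636 mg/L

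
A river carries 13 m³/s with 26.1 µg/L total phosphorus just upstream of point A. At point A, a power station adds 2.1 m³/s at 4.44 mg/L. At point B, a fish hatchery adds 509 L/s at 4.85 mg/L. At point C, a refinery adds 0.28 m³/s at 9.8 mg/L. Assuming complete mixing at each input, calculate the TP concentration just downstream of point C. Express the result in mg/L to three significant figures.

26.1 µg/L = 0.0261 mg/L.
After input A: C = (13·0.0261 + 2.1·4.44) / 15.1 = 0.64 mg/L.
509 L/s = 0.509 m³/s.
After input B: C = (15.1·0.64 + 0.509·4.85) / 15.61 = 0.7772 mg/L.
After input C: C = (15.61·0.7772 + 0.28·9.8) / 15.89 = 0.9362 mg/L.

0.936 mg/L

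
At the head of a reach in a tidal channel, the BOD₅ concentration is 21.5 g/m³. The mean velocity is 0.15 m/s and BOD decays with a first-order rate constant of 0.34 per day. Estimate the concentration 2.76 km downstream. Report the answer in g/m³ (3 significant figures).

20.0 g/m³

Travel time t = 2.76 km / 0.15 m/s = 2760/0.15 = 1.84e+04 s = 0.213 d.
First-order decay: C = 21.5·exp(−0.34·0.213) = 21.5·0.9302 = 20 g/m³.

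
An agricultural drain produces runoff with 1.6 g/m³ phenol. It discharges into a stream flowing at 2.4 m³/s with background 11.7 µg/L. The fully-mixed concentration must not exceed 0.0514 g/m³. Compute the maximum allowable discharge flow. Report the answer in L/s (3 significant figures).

61.5 L/s

11.7 µg/L = 0.0117 mg/L.
Mass balance at complete mixing: C_std·(Q_w + Q_r) = Q_w·C_e + Q_r·C_b.
Rearranging, Q_w = Q_r·(C_std − C_b)/(C_e − C_std) = 2.4·(0.0514 − 0.0117) / (1.6 − 0.0514) = 0.06153 m³/s.
= 61.53 L/s.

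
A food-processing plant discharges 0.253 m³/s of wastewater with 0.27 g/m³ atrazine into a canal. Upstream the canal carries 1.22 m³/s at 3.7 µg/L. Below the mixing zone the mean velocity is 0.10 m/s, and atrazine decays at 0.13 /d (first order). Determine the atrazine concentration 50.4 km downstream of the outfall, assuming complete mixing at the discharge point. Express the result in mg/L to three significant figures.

0.0232 mg/L

3.7 µg/L = 0.0037 mg/L.
After complete mixing, C₀ = (0.253·0.27 + 1.22·0.0037) / 1.473 = 0.04944 mg/L.
Travel time t = 5.04e+04 m / 0.10 m/s = 5.04e+05 s = 5.833 d.
C = 0.04944·exp(−0.13·5.833) = 0.04944·0.4684 = 0.02316 mg/L.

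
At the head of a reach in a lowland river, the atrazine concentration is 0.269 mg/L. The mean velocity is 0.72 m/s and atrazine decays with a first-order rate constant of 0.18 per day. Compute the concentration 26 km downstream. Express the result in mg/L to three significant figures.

Travel time t = 26 km / 0.72 m/s = 2.6e+04/0.72 = 3.611e+04 s = 0.418 d.
First-order decay: C = 0.269·exp(−0.18·0.418) = 0.269·0.9275 = 0.2495 mg/L.

0.250 mg/L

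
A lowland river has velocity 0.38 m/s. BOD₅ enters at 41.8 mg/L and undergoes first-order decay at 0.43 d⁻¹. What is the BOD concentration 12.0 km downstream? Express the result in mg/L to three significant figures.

35.7 mg/L

Travel time t = 12.0 km / 0.38 m/s = 1.2e+04/0.38 = 3.158e+04 s = 0.3655 d.
First-order decay: C = 41.8·exp(−0.43·0.3655) = 41.8·0.8546 = 35.72 mg/L.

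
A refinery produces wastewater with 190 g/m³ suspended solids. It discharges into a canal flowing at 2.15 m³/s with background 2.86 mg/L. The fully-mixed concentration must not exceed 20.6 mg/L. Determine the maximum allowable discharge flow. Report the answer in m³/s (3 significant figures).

0.225 m³/s

Mass balance at complete mixing: C_std·(Q_w + Q_r) = Q_w·C_e + Q_r·C_b.
Rearranging, Q_w = Q_r·(C_std − C_b)/(C_e − C_std) = 2.15·(20.6 − 2.86) / (190 − 20.6) = 0.2252 m³/s.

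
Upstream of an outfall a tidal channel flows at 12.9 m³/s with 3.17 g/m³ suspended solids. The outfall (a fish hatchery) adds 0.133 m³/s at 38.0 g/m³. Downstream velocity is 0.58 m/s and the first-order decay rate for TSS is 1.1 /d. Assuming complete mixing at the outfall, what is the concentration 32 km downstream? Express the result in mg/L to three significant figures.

1.75 mg/L

After complete mixing, C₀ = (0.133·38 + 12.9·3.17) / 13.03 = 3.525 mg/L.
Travel time t = 3.2e+04 m / 0.58 m/s = 5.517e+04 s = 0.6386 d.
C = 3.525·exp(−1.1·0.6386) = 3.525·0.4954 = 1.746 mg/L.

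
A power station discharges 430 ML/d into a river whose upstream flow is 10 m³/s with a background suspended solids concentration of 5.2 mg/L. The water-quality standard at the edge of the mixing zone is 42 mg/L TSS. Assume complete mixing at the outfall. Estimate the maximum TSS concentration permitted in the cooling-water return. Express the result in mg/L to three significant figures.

430 ML/d = 4.977 m³/s.
Mass balance: 42·14.98 = 4.977·Cₑ + 10·5.2.
Cₑ = (629 − 52) / 4.977 = 115.9 mg/L.

116 mg/L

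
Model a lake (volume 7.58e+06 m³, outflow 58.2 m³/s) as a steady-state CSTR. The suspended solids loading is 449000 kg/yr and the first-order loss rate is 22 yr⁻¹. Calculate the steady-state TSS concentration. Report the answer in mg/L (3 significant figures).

Outflow Q = 58.2 m³/s × 3.156e+07 s/yr = 1.837e+09 m³/yr.
Steady-state CSTR mass balance: W = Q·C + k·V·C, so C = W/(Q + kV).
Q + kV = 1.837e+09 + 22·7.58e+06 = 2.003e+09 m³/yr.
C = 449000/2.003e+09 = 0.0002241 kg/m³ = 0.2241 mg/L.

0.224 mg/L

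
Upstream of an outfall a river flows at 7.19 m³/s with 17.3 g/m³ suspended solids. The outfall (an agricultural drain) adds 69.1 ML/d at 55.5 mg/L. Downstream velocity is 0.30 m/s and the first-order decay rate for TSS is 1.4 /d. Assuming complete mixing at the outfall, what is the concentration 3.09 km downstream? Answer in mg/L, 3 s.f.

69.1 ML/d = 0.7998 m³/s.
After complete mixing, C₀ = (0.7998·55.5 + 7.19·17.3) / 7.99 = 21.12 mg/L.
Travel time t = 3090 m / 0.30 m/s = 1.03e+04 s = 0.1192 d.
C = 21.12·exp(−1.4·0.1192) = 21.12·0.8463 = 17.88 mg/L.

17.9 mg/L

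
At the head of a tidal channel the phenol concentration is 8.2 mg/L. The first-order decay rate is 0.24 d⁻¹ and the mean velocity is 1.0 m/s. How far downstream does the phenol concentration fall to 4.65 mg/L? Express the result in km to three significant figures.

From C = C₀·e^(−kt), t = ln(C₀/C)/k = ln(8.2/4.65)/0.24 = 0.5673/0.24 = 2.364 d.
Distance = v·t = 1.0 m/s × 2.042e+05 s = 2.042e+05 m = 204.2 km.

204 km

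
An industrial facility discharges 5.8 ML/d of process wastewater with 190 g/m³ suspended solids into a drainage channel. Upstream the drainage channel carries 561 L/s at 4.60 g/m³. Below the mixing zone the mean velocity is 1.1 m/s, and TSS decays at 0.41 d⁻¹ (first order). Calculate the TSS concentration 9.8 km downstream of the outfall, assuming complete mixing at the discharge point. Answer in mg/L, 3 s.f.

23.4 mg/L

5.8 ML/d = 0.06713 m³/s.
561 L/s = 0.561 m³/s.
After complete mixing, C₀ = (0.06713·190 + 0.561·4.6) / 0.6281 = 24.41 mg/L.
Travel time t = 9800 m / 1.1 m/s = 8909 s = 0.1031 d.
C = 24.41·exp(−0.41·0.1031) = 24.41·0.9586 = 23.4 mg/L.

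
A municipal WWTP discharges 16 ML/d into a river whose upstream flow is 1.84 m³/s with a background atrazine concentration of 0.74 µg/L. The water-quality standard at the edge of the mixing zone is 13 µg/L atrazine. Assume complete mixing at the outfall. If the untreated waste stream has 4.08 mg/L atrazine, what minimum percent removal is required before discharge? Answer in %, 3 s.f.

96.7 %

16 ML/d = 0.1852 m³/s.
0.74 µg/L = 0.00074 mg/L.
13 µg/L = 0.013 mg/L.
Mass balance: 0.013·2.025 = 0.1852·Cₑ + 1.84·0.00074.
Cₑ = (0.02633 − 0.001362) / 0.1852 = 0.1348 mg/L.
Required removal = 1 − 0.1348/4.08 = 96.7 %.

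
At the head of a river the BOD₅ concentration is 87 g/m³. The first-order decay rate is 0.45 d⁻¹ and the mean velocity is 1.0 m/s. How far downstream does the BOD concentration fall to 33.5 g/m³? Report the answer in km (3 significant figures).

183 km

From C = C₀·e^(−kt), t = ln(C₀/C)/k = ln(87/33.5)/0.45 = 0.9544/0.45 = 2.121 d.
Distance = v·t = 1.0 m/s × 1.832e+05 s = 1.832e+05 m = 183.2 km.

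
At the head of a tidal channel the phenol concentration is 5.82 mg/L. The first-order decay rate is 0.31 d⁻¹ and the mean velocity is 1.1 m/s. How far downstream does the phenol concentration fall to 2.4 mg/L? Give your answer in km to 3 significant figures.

272 km

From C = C₀·e^(−kt), t = ln(C₀/C)/k = ln(5.82/2.4)/0.31 = 0.8858/0.31 = 2.858 d.
Distance = v·t = 1.1 m/s × 2.469e+05 s = 2.716e+05 m = 271.6 km.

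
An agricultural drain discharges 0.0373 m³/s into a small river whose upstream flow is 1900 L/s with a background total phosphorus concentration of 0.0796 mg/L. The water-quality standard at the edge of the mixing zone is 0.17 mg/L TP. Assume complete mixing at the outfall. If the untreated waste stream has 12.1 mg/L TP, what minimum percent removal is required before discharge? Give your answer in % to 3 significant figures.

1900 L/s = 1.9 m³/s.
Mass balance: 0.17·1.937 = 0.0373·Cₑ + 1.9·0.0796.
Cₑ = (0.3293 − 0.1512) / 0.0373 = 4.775 mg/L.
Required removal = 1 − 4.775/12.1 = 60.54 %.

60.5 %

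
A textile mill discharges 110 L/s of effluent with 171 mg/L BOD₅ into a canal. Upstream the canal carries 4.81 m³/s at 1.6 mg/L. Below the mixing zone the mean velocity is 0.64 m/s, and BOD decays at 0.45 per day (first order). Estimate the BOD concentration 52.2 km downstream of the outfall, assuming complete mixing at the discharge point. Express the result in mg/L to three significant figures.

3.52 mg/L

110 L/s = 0.11 m³/s.
After complete mixing, C₀ = (0.11·171 + 4.81·1.6) / 4.92 = 5.387 mg/L.
Travel time t = 5.22e+04 m / 0.64 m/s = 8.156e+04 s = 0.944 d.
C = 5.387·exp(−0.45·0.944) = 5.387·0.6539 = 3.523 mg/L.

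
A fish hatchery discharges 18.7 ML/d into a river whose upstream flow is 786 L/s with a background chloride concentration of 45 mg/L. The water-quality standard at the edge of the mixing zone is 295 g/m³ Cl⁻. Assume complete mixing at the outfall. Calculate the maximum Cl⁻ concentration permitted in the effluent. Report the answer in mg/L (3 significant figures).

18.7 ML/d = 0.2164 m³/s.
786 L/s = 0.786 m³/s.
Mass balance: 295·1.002 = 0.2164·Cₑ + 0.786·45.
Cₑ = (295.7 − 35.37) / 0.2164 = 1203 mg/L.

1200 mg/L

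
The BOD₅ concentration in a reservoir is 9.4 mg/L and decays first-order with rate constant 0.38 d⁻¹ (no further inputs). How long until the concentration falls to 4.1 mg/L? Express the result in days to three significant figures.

t = ln(C₀/C)/k = ln(9.4/4.1)/0.38 = 0.8297/0.38 = 2.183 d.

2.18 d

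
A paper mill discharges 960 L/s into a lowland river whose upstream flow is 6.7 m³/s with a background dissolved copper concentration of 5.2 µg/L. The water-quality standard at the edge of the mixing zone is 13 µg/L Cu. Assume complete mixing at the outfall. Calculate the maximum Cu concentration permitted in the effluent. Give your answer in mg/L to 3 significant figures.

960 L/s = 0.96 m³/s.
5.2 µg/L = 0.0052 mg/L.
13 µg/L = 0.013 mg/L.
Mass balance: 0.013·7.66 = 0.96·Cₑ + 6.7·0.0052.
Cₑ = (0.09958 − 0.03484) / 0.96 = 0.06744 mg/L.

0.0674 mg/L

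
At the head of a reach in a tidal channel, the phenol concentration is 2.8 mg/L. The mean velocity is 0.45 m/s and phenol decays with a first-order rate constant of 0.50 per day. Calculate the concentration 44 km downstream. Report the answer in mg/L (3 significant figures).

Travel time t = 44 km / 0.45 m/s = 4.4e+04/0.45 = 9.778e+04 s = 1.132 d.
First-order decay: C = 2.8·exp(−0.50·1.132) = 2.8·0.5679 = 1.59 mg/L.

1.59 mg/L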